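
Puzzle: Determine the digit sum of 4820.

14

4+8+2+0 = 14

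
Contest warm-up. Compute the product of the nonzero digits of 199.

1×9×9 = 81

81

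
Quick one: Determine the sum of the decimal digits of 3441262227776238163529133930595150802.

146

3+4+4+1+2+6+2+2+2+7+7+7+6+2+3+8+1+6+3+5+2+9+1+3+3+9+3+0+5+9+5+1+5+0+8+0+2 = 146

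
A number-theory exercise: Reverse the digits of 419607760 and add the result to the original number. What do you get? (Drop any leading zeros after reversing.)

487314674

Reverse of 419607760 is 67706914.
419607760 + 67706914 = 487314674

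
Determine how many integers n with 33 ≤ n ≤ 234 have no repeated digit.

The integers in [33, 234] that have no repeated digit: 34, 35, 36, 37, 38, 39, …, 231, 234.
151 qualify.

151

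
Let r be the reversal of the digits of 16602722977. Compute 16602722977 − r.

Reverse of 16602722977 is 77922720661.
16602722977 − 77922720661 = -61319997684

-61319997684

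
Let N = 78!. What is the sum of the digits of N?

78! = 11324281178206297831457521158732046228731749579488251990048962825668835325234200766245086213177344000000000000000000
Sum of its 116 digits: 423.

423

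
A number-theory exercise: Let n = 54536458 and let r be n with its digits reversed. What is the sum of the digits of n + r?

8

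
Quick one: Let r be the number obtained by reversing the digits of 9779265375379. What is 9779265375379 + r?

Reverse of 9779265375379 is 9735735629779.
9779265375379 + 9735735629779 = 19515001005158

19515001005158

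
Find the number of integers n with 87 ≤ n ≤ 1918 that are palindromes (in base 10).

101

The integers in [87, 1918] that are palindromes (in base 10): 88, 99, 101, 111, 121, 131, …, 1771, 1881.
101 qualify.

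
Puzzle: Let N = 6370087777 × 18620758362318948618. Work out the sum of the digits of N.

6370087777 × 18620758362318948618 = 118615865242278471967012842186
Sum of its 30 digits: 132.

132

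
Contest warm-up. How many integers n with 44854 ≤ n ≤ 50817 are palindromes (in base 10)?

The integers in [44854, 50817] that are palindromes (in base 10): 44944, 45054, 45154, 45254, 45354, 45454, …, 50705, 50805.
60 qualify.

60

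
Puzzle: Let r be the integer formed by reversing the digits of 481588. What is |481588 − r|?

403596

Reverse of 481588 is 885184.
|481588 − 885184| = 403596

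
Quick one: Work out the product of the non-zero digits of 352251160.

3×5×2×2×5×1×1×6 = 1800

1800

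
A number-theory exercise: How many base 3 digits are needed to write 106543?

106543 in base 3 is 12102011001, which has 11 digits.

11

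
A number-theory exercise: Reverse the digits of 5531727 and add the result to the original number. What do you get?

Reverse of 5531727 is 7271355.
5531727 + 7271355 = 12803082

12803082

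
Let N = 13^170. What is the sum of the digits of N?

13^170 = 2346226264676171218943377764487265162013739274601682817280719528575613100160931743804257642190339296995834326643225948482423065291154565028159361841536678720312895975648480656354997740901449
Sum of its 190 digits: 853.

853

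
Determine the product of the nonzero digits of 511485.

5×1×1×4×8×5 = 800

800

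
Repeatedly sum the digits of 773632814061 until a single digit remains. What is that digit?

3

7+7+3+6+3+2+8+1+4+0+6+1 = 48
4+8 = 12
1+2 = 3
(Equivalently, 773632814061 mod 9 = 3.)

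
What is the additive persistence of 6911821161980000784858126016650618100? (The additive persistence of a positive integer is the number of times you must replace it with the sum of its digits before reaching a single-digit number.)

6911821161980000784858126016650618100 → 136 → 10 → 1 (3 steps)

3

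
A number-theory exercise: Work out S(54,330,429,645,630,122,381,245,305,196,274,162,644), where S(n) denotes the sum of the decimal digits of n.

5+4+3+3+0+4+2+9+6+4+5+6+3+0+1+2+2+3+8+1+2+4+5+3+0+5+1+9+6+2+7+4+1+6+2+6+4+4 = 142

142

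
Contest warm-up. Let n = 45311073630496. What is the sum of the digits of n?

4+5+3+1+1+0+7+3+6+3+0+4+9+6 = 52

52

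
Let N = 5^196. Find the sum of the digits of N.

5^196 = 99568244445778267314305024860481987849444034699538674129617865836635181344566135058943117170011417871311465432881959713995456695556640625
Sum of its 137 digits: 643.

643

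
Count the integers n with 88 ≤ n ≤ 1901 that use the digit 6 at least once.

The integers in [88, 1901] that use the digit 6 at least once: 96, 106, 116, 126, 136, 146, …, 1886, 1896.
505 qualify.

505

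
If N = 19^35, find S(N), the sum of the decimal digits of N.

208

19^35 = 570658162108627174778971075491512021856922699
Sum of its 45 digits: 208.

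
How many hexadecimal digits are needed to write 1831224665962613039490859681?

1831224665962613039490859681 in base 16 is 5EAC0E80EAA40E0B8C702A1, which has 23 digits.

23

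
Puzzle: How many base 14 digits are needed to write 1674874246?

9

1674874246 in base 14 is 11C624CAA, which has 9 digits.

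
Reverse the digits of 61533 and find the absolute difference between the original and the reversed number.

28017

Reverse of 61533 is 33516.
|61533 − 33516| = 28017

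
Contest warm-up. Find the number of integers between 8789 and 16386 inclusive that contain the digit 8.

2180

The integers in [8789, 16386] that contain the digit 8: 8789, 8790, 8791, 8792, 8793, 8794, …, 16385, 16386.
2180 qualify.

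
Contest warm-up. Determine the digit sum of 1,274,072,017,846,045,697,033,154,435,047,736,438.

150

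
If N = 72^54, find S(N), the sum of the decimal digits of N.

468

72^54 = 19767639272283757754682216444475833542978877698527508586560101067812704152765674168588924035105030144
Sum of its 101 digits: 468.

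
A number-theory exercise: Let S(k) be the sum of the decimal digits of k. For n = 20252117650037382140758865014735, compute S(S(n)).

First digit sum: 118.
1+1+8 = 10.

10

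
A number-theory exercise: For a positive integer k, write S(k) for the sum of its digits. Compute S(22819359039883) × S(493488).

S(22819359039883) = 2+2+8+1+9+3+5+9+0+3+9+8+8+3 = 70.
S(493488) = 4+9+3+4+8+8 = 36.
70 · 36 = 2520.

2520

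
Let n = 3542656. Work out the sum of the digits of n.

31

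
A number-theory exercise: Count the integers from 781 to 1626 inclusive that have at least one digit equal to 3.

238

The integers in [781, 1626] that have at least one digit equal to 3: 783, 793, 803, 813, 823, 830, …, 1613, 1623.
238 qualify.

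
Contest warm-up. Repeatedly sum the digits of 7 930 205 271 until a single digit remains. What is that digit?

9

7+9+3+0+2+0+5+2+7+1 = 36
3+6 = 9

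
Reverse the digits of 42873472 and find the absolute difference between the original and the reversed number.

Reverse of 42873472 is 27437824.
|42873472 − 27437824| = 15435648

15435648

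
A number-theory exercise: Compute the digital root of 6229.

1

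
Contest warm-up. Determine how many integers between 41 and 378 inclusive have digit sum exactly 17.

12

The integers in [41, 378] that have digit sum exactly 17: 89, 98, 179, 188, 197, 269, …, 368, 377.
12 qualify.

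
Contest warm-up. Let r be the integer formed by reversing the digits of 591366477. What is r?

Reversing 591366477 gives 774663195.

774663195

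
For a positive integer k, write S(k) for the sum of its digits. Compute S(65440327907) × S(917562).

S(65440327907) = 6+5+4+4+0+3+2+7+9+0+7 = 47.
S(917562) = 9+1+7+5+6+2 = 30.
47 · 30 = 1410.

1410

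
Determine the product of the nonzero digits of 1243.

24

1×2×4×3 = 24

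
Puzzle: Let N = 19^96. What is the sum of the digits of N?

514

19^96 = 575898160682100232836281104757191024769944517268203419236599427061651467503917683818033285217971123197113409626034423582081
Sum of its 123 digits: 514.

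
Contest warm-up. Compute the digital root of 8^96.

The digital root of n equals n mod 9 (or 9 when 9 | n), so we need 8^96 mod 9.
8^96 ≡ 1 (mod 9), so the digital root is 1.

1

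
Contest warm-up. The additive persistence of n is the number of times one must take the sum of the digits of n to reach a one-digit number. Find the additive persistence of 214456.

214456 → 22 → 4 (2 steps)

2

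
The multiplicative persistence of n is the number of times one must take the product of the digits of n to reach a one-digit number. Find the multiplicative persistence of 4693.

4

4693 → 648 → 192 → 18 → 8 (4 steps)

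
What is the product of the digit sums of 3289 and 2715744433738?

S(3289) = 3+2+8+9 = 22.
S(2715744433738) = 2+7+1+5+7+4+4+4+3+3+7+3+8 = 58.
22 · 58 = 1276.

1276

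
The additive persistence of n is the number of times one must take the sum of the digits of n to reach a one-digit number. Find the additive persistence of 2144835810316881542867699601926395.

2

2144835810316881542867699601926395 → 160 → 7 (2 steps)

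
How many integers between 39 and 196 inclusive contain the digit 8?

The integers in [39, 196] that contain the digit 8: 48, 58, 68, 78, 80, 81, …, 188, 189.
33 qualify.

33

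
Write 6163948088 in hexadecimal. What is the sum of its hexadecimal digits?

53

6163948088 in base 16 is 16F666238.
Digit sum: 1+6+15+6+6+6+2+3+8 = 53.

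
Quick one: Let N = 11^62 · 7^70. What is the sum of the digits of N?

595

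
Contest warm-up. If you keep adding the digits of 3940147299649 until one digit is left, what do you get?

4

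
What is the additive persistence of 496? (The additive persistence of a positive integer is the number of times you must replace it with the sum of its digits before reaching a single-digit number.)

496 → 19 → 10 → 1 (3 steps)

3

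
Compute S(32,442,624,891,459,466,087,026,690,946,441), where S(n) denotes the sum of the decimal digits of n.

145

3+2+4+4+2+6+2+4+8+9+1+4+5+9+4+6+6+0+8+7+0+2+6+6+9+0+9+4+6+4+4+1 = 145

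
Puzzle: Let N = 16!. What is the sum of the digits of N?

16! = 20922789888000
Sum of its 14 digits: 63.

63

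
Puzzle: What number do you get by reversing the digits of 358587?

785853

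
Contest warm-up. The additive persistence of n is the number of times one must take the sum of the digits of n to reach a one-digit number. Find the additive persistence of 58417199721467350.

58417199721467350 → 79 → 16 → 7 (3 steps)

3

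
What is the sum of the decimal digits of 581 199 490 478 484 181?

91

5+8+1+1+9+9+4+9+0+4+7+8+4+8+4+1+8+1 = 91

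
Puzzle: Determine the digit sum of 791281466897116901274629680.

130

7+9+1+2+8+1+4+6+6+8+9+7+1+1+6+9+0+1+2+7+4+6+2+9+6+8+0 = 130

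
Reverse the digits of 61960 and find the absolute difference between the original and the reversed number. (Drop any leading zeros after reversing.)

55044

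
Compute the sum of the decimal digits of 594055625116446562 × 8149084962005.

594055625116446562 × 8149084962005 = 4841009761230914455396382876810
Sum of its 31 digits: 134.

134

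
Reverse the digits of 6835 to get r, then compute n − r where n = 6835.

1449

Reverse of 6835 is 5386.
6835 − 5386 = 1449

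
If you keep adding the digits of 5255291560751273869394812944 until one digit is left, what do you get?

6

5+2+5+5+2+9+1+5+6+0+7+5+1+2+7+3+8+6+9+3+9+4+8+1+2+9+4+4 = 132
1+3+2 = 6
(Equivalently, 5255291560751273869394812944 mod 9 = 6.)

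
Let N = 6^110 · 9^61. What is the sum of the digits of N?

6^110 · 9^61 = 638896660367702842993153688910150875544794988437282219892757031314652061069945038543158177008131618288142269036391835051260643976567316686045184
Sum of its 144 digits: 657.

657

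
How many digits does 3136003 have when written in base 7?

3136003 in base 7 is 35440603, which has 8 digits.

8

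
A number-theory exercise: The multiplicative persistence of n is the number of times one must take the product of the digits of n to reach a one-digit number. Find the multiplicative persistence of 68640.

68640 → 0 (1 step)

1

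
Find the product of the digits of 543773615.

264600

5×4×3×7×7×3×6×1×5 = 264600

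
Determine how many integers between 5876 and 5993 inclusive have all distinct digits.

The integers in [5876, 5993] that have all distinct digits: 5876, 5879, 5890, 5891, 5892, 5893, …, 5986, 5987.
65 qualify.

65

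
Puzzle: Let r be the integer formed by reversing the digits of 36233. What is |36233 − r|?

2970

Reverse of 36233 is 33263.
|36233 − 33263| = 2970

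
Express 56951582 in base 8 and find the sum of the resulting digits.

56951582 in base 8 is 331201436.
Digit sum: 3+3+1+2+0+1+4+3+6 = 23.

23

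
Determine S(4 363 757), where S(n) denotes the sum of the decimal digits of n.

35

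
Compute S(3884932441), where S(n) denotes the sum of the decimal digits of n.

46

3+8+8+4+9+3+2+4+4+1 = 46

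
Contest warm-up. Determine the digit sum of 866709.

36

8+6+6+7+0+9 = 36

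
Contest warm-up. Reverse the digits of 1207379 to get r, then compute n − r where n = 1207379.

Reverse of 1207379 is 9737021.
1207379 − 9737021 = -8529642

-8529642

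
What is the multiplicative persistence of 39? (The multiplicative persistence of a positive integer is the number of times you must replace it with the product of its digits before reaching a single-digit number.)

3

39 → 27 → 14 → 4 (3 steps)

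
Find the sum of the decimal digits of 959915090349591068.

9+5+9+9+1+5+0+9+0+3+4+9+5+9+1+0+6+8 = 92

92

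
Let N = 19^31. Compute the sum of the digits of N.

19^31 = 4378865740046709085864680868712732574619
Sum of its 40 digits: 199.

199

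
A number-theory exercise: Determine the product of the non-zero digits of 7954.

1260

7×9×5×4 = 1260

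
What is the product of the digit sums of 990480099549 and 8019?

1188

S(990480099549) = 9+9+0+4+8+0+0+9+9+5+4+9 = 66.
S(8019) = 8+0+1+9 = 18.
66 · 18 = 1188.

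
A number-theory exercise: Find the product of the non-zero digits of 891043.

864

8×9×1×4×3 = 864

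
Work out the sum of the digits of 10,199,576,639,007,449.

80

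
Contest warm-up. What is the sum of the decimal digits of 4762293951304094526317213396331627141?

144

4+7+6+2+2+9+3+9+5+1+3+0+4+0+9+4+5+2+6+3+1+7+2+1+3+3+9+6+3+3+1+6+2+7+1+4+1 = 144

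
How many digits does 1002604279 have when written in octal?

10

1002604279 in base 8 is 7360503367, which has 10 digits.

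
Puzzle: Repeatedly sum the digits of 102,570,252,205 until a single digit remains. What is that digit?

4

1+0+2+5+7+0+2+5+2+2+0+5 = 31
3+1 = 4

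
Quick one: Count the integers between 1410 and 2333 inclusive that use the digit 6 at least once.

The integers in [1410, 2333] that use the digit 6 at least once: 1416, 1426, 1436, 1446, 1456, 1460, …, 2316, 2326.
254 qualify.

254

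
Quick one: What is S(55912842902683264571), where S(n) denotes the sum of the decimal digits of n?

89

5+5+9+1+2+8+4+2+9+0+2+6+8+3+2+6+4+5+7+1 = 89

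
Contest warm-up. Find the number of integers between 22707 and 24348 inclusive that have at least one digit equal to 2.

The integers in [22707, 24348] that have at least one digit equal to 2: 22707, 22708, 22709, 22710, 22711, 22712, …, 24347, 24348.
1642 qualify.

1642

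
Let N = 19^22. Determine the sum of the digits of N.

19^22 = 13569980418174090907801371961
Sum of its 29 digits: 127.

127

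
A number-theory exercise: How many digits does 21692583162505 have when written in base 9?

14

21692583162505 in base 9 is 84723312257481, which has 14 digits.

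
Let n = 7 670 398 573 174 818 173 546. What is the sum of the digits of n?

110

7+6+7+0+3+9+8+5+7+3+1+7+4+8+1+8+1+7+3+5+4+6 = 110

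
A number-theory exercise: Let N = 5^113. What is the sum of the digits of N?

416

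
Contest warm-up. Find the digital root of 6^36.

The digital root of n equals n mod 9 (or 9 when 9 | n), so we need 6^36 mod 9.
6^36 ≡ 0 (mod 9), so the digital root is 9.

9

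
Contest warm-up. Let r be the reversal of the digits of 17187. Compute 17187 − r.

Reverse of 17187 is 78171.
17187 − 78171 = -60984

-60984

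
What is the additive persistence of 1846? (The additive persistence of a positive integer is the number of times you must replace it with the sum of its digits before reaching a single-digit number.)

3

1846 → 19 → 10 → 1 (3 steps)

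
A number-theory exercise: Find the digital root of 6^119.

9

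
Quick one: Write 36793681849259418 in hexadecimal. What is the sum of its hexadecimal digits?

108

36793681849259418 in base 16 is 82B7A8A09A959A.
Digit sum: 8+2+11+7+10+8+10+0+9+10+9+5+9+10 = 108.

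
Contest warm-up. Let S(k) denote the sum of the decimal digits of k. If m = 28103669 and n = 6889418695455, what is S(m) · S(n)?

2730

S(28103669) = 2+8+1+0+3+6+6+9 = 35.
S(6889418695455) = 6+8+8+9+4+1+8+6+9+5+4+5+5 = 78.
35 · 78 = 2730.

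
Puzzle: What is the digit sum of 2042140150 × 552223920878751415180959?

2042140150 × 552223920878751415180959 = 1127718640616921546810355889403850
Sum of its 34 digits: 144.

144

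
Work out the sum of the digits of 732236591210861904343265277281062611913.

7+3+2+2+3+6+5+9+1+2+1+0+8+6+1+9+0+4+3+4+3+2+6+5+2+7+7+2+8+1+0+6+2+6+1+1+9+1+3 = 148

148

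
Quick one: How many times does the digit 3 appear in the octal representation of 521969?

521969 in base 8 is 1773361.
The digit 3 appears 2 times.

2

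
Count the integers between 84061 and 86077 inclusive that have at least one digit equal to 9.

543

The integers in [84061, 86077] that have at least one digit equal to 9: 84069, 84079, 84089, 84090, 84091, 84092, …, 86059, 86069.
543 qualify.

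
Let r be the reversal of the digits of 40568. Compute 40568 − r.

Reverse of 40568 is 86504.
40568 − 86504 = -45936

-45936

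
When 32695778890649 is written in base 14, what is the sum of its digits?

82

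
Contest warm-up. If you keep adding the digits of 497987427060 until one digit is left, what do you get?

9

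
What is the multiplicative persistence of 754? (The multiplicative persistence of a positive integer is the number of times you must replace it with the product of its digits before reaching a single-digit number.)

2

754 → 140 → 0 (2 steps)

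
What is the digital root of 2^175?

The digital root of n equals n mod 9 (or 9 when 9 | n), so we need 2^175 mod 9.
2^175 ≡ 2 (mod 9), so the digital root is 2.

2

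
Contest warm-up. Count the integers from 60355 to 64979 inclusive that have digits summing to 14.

The integers in [60355, 64979] that have digits summing to 14: 60404, 60413, 60422, 60431, 60440, 60503, …, 64310, 64400.
115 qualify.

115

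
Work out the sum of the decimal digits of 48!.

48! = 12413915592536072670862289047373375038521486354677760000000000
Sum of its 62 digits: 234.

234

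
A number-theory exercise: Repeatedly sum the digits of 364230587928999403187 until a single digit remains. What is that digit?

3+6+4+2+3+0+5+8+7+9+2+8+9+9+9+4+0+3+1+8+7 = 107
1+0+7 = 8

8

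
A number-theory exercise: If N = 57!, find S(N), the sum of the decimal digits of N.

57! = 40526919504877216755680601905432322134980384796226602145184481280000000000000
Sum of its 77 digits: 270.

270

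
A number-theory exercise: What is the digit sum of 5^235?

797

5^235 = 181113581576534247350182385817755835613650623962782763791652297798710026371856902294790629039219161989079048785937556593117654657465465106724877841770648956298828125
Sum of its 165 digits: 797.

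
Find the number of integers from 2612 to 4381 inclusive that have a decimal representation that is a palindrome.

18

The integers in [2612, 4381] that have a decimal representation that is a palindrome: 2662, 2772, 2882, 2992, 3003, 3113, …, 4224, 4334.
18 qualify.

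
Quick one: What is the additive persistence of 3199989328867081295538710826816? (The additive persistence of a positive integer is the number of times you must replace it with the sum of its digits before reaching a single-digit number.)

3199989328867081295538710826816 → 162 → 9 (2 steps)

2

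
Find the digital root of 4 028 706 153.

4+0+2+8+7+0+6+1+5+3 = 36
3+6 = 9

9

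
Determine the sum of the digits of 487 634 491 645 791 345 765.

108

4+8+7+6+3+4+4+9+1+6+4+5+7+9+1+3+4+5+7+6+5 = 108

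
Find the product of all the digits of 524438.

3840

5×2×4×4×3×8 = 3840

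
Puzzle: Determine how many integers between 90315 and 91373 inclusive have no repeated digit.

366

The integers in [90315, 91373] that have no repeated digit: 90315, 90316, 90317, 90318, 90321, 90324, …, 91370, 91372.
366 qualify.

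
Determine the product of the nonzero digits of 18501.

40

1×8×5×1 = 40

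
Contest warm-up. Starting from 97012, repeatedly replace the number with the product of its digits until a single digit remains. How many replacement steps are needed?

97012 → 0 (1 step)

1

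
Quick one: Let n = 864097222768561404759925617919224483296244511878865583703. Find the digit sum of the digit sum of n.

15

First digit sum: 276.
2+7+6 = 15.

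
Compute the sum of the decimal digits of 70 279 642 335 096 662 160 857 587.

7+0+2+7+9+6+4+2+3+3+5+0+9+6+6+6+2+1+6+0+8+5+7+5+8+7 = 124

124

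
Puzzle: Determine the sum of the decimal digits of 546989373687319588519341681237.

5+4+6+9+8+9+3+7+3+6+8+7+3+1+9+5+8+8+5+1+9+3+4+1+6+8+1+2+3+7 = 159

159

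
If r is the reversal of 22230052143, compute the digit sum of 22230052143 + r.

Reversal of 22230052143 is 34125003222; 22230052143 + 34125003222 = 56355055365.
Digit sum of 56355055365: 5+6+3+5+5+0+5+5+3+6+5 = 48.

48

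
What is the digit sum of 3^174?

3^174 = 104495676331778315966103878903450701989608781073244439950619431748912396904023371769
Sum of its 84 digits: 387.

387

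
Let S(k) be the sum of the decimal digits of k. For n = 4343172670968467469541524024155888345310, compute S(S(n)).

First digit sum: 174.
1+7+4 = 12.

12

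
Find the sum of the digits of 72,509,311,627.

43

7+2+5+0+9+3+1+1+6+2+7 = 43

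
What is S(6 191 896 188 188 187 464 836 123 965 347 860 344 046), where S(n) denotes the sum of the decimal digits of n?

6+1+9+1+8+9+6+1+8+8+1+8+8+1+8+7+4+6+4+8+3+6+1+2+3+9+6+5+3+4+7+8+6+0+3+4+4+0+4+6 = 196

196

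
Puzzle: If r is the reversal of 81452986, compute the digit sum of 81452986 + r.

32

Reversal of 81452986 is 68925418; 81452986 + 68925418 = 150378404.
Digit sum of 150378404: 1+5+0+3+7+8+4+0+4 = 32.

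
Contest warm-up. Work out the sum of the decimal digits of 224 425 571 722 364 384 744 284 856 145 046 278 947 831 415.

198

2+2+4+4+2+5+5+7+1+7+2+2+3+6+4+3+8+4+7+4+4+2+8+4+8+5+6+1+4+5+0+4+6+2+7+8+9+4+7+8+3+1+4+1+5 = 198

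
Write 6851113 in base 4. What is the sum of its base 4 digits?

16

6851113 in base 4 is 122020220221.
Digit sum: 1+2+2+0+2+0+2+2+0+2+2+1 = 16.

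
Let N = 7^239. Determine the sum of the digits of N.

7^239 = 9515498900405558717387680827402060152725586144704522698452066994985886791596241095752787384443924625434071744326243836713669475144686021758873799946739656783244893946316812083897462009214238131925049143
Sum of its 202 digits: 958.

958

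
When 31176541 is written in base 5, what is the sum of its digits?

21

31176541 in base 5 is 30440122131.
Digit sum: 3+0+4+4+0+1+2+2+1+3+1 = 21.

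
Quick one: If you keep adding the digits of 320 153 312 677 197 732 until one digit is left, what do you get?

3+2+0+1+5+3+3+1+2+6+7+7+1+9+7+7+3+2 = 69
6+9 = 15
1+5 = 6
(Equivalently, 320 153 312 677 197 732 mod 9 = 6.)

6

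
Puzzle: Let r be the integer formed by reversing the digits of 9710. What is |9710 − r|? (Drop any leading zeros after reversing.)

Reverse of 9710 is 179.
|9710 − 179| = 9531

9531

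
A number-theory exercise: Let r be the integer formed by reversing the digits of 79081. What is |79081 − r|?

Reverse of 79081 is 18097.
|79081 − 18097| = 60984

60984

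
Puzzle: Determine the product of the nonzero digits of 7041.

7×4×1 = 28

28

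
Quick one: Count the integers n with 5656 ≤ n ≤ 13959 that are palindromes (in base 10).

84

The integers in [5656, 13959] that are palindromes (in base 10): 5665, 5775, 5885, 5995, 6006, 6116, …, 13831, 13931.
84 qualify.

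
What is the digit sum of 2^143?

2^143 = 11150372599265311570767859136324180752990208
Sum of its 44 digits: 185.

185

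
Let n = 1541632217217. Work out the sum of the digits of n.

42

1+5+4+1+6+3+2+2+1+7+2+1+7 = 42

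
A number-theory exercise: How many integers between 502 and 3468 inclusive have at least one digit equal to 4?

The integers in [502, 3468] that have at least one digit equal to 4: 504, 514, 524, 534, 540, 541, …, 3467, 3468.
782 qualify.

782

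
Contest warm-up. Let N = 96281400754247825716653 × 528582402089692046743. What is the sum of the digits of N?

183

96281400754247825716653 × 528582402089692046743 = 50892654087240603317517325580490158349511179
Sum of its 44 digits: 183.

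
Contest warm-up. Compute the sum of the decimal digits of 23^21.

152

23^21 = 39471584120695485887249589623
Sum of its 29 digits: 152.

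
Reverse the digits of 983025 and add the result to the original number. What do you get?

Reverse of 983025 is 520389.
983025 + 520389 = 1503414

1503414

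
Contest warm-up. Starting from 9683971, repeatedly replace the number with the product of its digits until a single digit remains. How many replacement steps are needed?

9683971 → 81648 → 1536 → 90 → 0 (4 steps)

4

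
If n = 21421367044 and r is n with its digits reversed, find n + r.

65497679456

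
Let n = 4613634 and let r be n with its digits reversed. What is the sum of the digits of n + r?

54

Reversal of 4613634 is 4363164; 4613634 + 4363164 = 8976798.
Digit sum of 8976798: 8+9+7+6+7+9+8 = 54.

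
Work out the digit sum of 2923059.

30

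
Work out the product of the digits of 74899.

18144

7×4×8×9×9 = 18144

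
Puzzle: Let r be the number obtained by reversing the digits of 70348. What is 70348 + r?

154655

Reverse of 70348 is 84307.
70348 + 84307 = 154655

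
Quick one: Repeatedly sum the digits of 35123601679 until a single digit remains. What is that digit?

7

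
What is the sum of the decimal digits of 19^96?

514

19^96 = 575898160682100232836281104757191024769944517268203419236599427061651467503917683818033285217971123197113409626034423582081
Sum of its 123 digits: 514.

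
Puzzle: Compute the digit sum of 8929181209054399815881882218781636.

170

8+9+2+9+1+8+1+2+0+9+0+5+4+3+9+9+8+1+5+8+8+1+8+8+2+2+1+8+7+8+1+6+3+6 = 170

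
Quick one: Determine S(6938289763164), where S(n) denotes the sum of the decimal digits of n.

6+9+3+8+2+8+9+7+6+3+1+6+4 = 72

72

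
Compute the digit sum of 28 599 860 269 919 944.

100

2+8+5+9+9+8+6+0+2+6+9+9+1+9+9+4+4 = 100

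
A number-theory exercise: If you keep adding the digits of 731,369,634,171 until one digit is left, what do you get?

7+3+1+3+6+9+6+3+4+1+7+1 = 51
5+1 = 6

6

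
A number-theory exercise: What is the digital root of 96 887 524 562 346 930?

9+6+8+8+7+5+2+4+5+6+2+3+4+6+9+3+0 = 87
8+7 = 15
1+5 = 6
(Equivalently, 96 887 524 562 346 930 mod 9 = 6.)

6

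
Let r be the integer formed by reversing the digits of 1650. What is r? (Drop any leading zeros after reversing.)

561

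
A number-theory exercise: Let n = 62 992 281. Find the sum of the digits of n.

39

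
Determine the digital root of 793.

7+9+3 = 19
1+9 = 10
1+0 = 1

1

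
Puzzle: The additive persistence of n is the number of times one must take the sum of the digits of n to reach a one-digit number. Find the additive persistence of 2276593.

2

2276593 → 34 → 7 (2 steps)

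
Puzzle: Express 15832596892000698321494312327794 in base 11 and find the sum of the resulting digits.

154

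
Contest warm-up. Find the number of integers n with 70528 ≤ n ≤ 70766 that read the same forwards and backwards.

2

The integers in [70528, 70766] that read the same forwards and backwards: 70607, 70707.
2 qualify.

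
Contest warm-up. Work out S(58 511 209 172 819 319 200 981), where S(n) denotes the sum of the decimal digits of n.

5+8+5+1+1+2+0+9+1+7+2+8+1+9+3+1+9+2+0+0+9+8+1 = 92

92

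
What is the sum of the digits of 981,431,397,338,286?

9+8+1+4+3+1+3+9+7+3+3+8+2+8+6 = 75

75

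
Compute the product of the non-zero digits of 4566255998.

4×5×6×6×2×5×5×9×9×8 = 23328000

23328000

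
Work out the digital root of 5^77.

The digital root of n equals n mod 9 (or 9 when 9 | n), so we need 5^77 mod 9.
5^77 ≡ 2 (mod 9), so the digital root is 2.

2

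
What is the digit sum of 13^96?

424

13^96 = 86808413954902578113899124146033582025796522106191700214004730205740649831517648547259748010923363334343041
Sum of its 107 digits: 424.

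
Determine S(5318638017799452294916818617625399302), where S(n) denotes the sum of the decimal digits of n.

179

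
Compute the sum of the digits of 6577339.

6+5+7+7+3+3+9 = 40

40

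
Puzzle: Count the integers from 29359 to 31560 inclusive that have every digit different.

709

The integers in [29359, 31560] that have every digit different: 29360, 29361, 29364, 29365, 29367, 29368, …, 31549, 31560.
709 qualify.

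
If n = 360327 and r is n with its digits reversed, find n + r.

1083390

Reverse of 360327 is 723063.
360327 + 723063 = 1083390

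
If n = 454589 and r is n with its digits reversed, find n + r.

Reverse of 454589 is 985454.
454589 + 985454 = 1440043

1440043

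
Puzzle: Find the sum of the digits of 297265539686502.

2+9+7+2+6+5+5+3+9+6+8+6+5+0+2 = 75

75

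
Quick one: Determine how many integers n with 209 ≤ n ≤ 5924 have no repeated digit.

3051

The integers in [209, 5924] that have no repeated digit: 209, 210, 213, 214, 215, 216, …, 5923, 5924.
3051 qualify.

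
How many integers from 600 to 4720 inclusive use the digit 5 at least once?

The integers in [600, 4720] that use the digit 5 at least once: 605, 615, 625, 635, 645, 650, …, 4705, 4715.
1105 qualify.

1105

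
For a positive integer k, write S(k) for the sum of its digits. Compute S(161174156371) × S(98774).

S(161174156371) = 1+6+1+1+7+4+1+5+6+3+7+1 = 43.
S(98774) = 9+8+7+7+4 = 35.
43 · 35 = 1505.

1505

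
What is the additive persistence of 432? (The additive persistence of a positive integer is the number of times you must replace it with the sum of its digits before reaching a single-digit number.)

432 → 9 (1 step)

1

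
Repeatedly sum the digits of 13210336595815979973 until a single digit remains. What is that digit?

6

1+3+2+1+0+3+3+6+5+9+5+8+1+5+9+7+9+9+7+3 = 96
9+6 = 15
1+5 = 6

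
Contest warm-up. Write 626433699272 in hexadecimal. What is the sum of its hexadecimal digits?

92

626433699272 in base 16 is 91DA5BADC8.
Digit sum: 9+1+13+10+5+11+10+13+12+8 = 92.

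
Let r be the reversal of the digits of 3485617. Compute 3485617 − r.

-3680226

Reverse of 3485617 is 7165843.
3485617 − 7165843 = -3680226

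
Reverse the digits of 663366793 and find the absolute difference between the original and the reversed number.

Reverse of 663366793 is 397663366.
|663366793 − 397663366| = 265703427

265703427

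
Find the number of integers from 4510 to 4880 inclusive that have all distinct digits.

210

The integers in [4510, 4880] that have all distinct digits: 4510, 4512, 4513, 4516, 4517, 4518, …, 4876, 4879.
210 qualify.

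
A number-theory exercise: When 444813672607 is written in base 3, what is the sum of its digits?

27

444813672607 in base 3 is 1120112010211101210220221.
Digit sum: 1+1+2+0+1+1+2+0+1+0+2+1+1+1+0+1+2+1+0+2+2+0+2+2+1 = 27.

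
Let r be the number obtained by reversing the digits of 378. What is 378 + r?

1251

Reverse of 378 is 873.
378 + 873 = 1251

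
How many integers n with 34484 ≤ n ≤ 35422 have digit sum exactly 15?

The integers in [34484, 35422] that have digit sum exactly 15: 34503, 34512, 34521, 34530, 34602, 34611, …, 35412, 35421.
39 qualify.

39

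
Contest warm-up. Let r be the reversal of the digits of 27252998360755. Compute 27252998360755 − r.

Reverse of 27252998360755 is 55706389925272.
27252998360755 − 55706389925272 = -28453391564517

-28453391564517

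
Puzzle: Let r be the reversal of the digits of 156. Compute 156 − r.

-495

Reverse of 156 is 651.
156 − 651 = -495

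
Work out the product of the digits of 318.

24

3×1×8 = 24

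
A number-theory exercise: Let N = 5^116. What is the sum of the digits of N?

5^116 = 1203706215242022408159986214115579574086313530134617622024961747229099273681640625
Sum of its 82 digits: 322.

322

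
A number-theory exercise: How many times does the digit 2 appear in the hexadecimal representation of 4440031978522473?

4440031978522473 in base 16 is FC62F80DF0769.
The digit 2 appears 1 time.

1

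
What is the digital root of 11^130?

7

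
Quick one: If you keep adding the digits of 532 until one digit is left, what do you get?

1

5+3+2 = 10
1+0 = 1
(Equivalently, 532 mod 9 = 1.)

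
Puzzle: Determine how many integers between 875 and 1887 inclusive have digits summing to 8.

36

The integers in [875, 1887] that have digits summing to 8: 1007, 1016, 1025, 1034, 1043, 1052, …, 1610, 1700.
36 qualify.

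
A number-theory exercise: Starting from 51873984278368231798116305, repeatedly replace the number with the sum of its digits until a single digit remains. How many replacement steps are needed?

2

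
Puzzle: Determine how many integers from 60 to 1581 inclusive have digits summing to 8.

72

The integers in [60, 1581] that have digits summing to 8: 62, 71, 80, 107, 116, 125, …, 1511, 1520.
72 qualify.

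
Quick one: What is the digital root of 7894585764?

7+8+9+4+5+8+5+7+6+4 = 63
6+3 = 9

9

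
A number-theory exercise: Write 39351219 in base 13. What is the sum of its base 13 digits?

51

39351219 in base 13 is 81CA45B.
Digit sum: 8+1+12+10+4+5+11 = 51.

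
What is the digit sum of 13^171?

13^171 = 30500941440790225846263910938334447106178610569821876624649353871482970302092112669455349348474410860945846246361937330271499848785009345366071703939976823364067647683430248532614970631718837
Sum of its 191 digits: 856.

856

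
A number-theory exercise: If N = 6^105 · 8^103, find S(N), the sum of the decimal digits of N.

792

6^105 · 8^103 = 5298463543118882073584611485547662539013069728128794850083983221219630923574482703733637170942347872435488020542284688193671425418473448439941025569914954491945415294752653312
Sum of its 175 digits: 792.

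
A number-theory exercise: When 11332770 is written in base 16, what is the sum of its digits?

60

11332770 in base 16 is ACECA2.
Digit sum: 10+12+14+12+10+2 = 60.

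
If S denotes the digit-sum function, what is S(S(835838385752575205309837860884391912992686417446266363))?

9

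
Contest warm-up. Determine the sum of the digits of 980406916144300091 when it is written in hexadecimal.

980406916144300091 in base 16 is D9B1AE5541E003B.
Digit sum: 13+9+11+1+10+14+5+5+4+1+14+0+0+3+11 = 101.

101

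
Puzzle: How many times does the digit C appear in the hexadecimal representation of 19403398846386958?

19403398846386958 in base 16 is 44EF49D7AC930E.
The digit C appears 1 time.

1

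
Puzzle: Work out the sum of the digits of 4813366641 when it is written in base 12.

4813366641 in base 12 is B23BA1129.
Digit sum: 11+2+3+11+10+1+1+2+9 = 50.

50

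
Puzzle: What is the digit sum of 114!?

114! = 2543559733472187557120132004189335234812341496026552301496526393412538629248600474981599398141467853800514886431180030568224218435400019580180261753940817530060800000000000000000000000000
Sum of its 187 digits: 648.

648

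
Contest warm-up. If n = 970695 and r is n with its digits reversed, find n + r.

Reverse of 970695 is 596079.
970695 + 596079 = 1566774

1566774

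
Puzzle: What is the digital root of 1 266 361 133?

1+2+6+6+3+6+1+1+3+3 = 32
3+2 = 5

5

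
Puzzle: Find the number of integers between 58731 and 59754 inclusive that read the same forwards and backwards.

The integers in [58731, 59754] that read the same forwards and backwards: 58785, 58885, 58985, 59095, 59195, 59295, 59395, 59495, 59595, 59695.
10 qualify.

10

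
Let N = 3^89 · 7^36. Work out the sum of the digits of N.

333

3^89 · 7^36 = 7714736738345822962697809943051027334169959128206400681713072803827993283
Sum of its 73 digits: 333.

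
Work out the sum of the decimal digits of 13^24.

13^24 = 542800770374370512771595361
Sum of its 27 digits: 109.

109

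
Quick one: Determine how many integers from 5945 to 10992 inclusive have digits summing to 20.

339

The integers in [5945, 10992] that have digits summing to 20: 5951, 5960, 6059, 6068, 6077, 6086, …, 10982, 10991.
339 qualify.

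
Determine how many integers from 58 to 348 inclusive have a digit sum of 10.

28

The integers in [58, 348] that have a digit sum of 10: 64, 73, 82, 91, 109, 118, …, 334, 343.
28 qualify.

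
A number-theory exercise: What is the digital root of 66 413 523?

3

6+6+4+1+3+5+2+3 = 30
3+0 = 3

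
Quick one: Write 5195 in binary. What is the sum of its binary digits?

5195 in base 2 is 1010001001011.
Digit sum: 1+0+1+0+0+0+1+0+0+1+0+1+1 = 6.

6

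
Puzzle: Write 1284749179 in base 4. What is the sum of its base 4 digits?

28

1284749179 in base 4 is 1030210323131323.
Digit sum: 1+0+3+0+2+1+0+3+2+3+1+3+1+3+2+3 = 28.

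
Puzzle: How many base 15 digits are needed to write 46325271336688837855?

46325271336688837855 in base 15 is 70BCEDCD1B2BA2D3A, which has 17 digits.

17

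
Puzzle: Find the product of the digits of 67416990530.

0

6×7×4×1×6×9×9×0×5×3×0 = 0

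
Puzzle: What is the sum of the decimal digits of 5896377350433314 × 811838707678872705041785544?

184

5896377350433314 × 811838707678872705041785544 = 4786907368162757169320778132511504661212816
Sum of its 43 digits: 184.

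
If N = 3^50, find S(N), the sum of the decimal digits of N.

144

3^50 = 717897987691852588770249
Sum of its 24 digits: 144.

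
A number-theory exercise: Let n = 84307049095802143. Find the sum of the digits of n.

67

8+4+3+0+7+0+4+9+0+9+5+8+0+2+1+4+3 = 67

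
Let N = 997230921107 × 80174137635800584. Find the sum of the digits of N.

143

997230921107 × 80174137635800584 = 79952129123508811681688526488
Sum of its 29 digits: 143.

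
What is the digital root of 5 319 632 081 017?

1

5+3+1+9+6+3+2+0+8+1+0+1+7 = 46
4+6 = 10
1+0 = 1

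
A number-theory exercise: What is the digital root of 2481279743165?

5

2+4+8+1+2+7+9+7+4+3+1+6+5 = 59
5+9 = 14
1+4 = 5
(Equivalently, 2481279743165 mod 9 = 5.)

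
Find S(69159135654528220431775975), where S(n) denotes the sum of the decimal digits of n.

6+9+1+5+9+1+3+5+6+5+4+5+2+8+2+2+0+4+3+1+7+7+5+9+7+5 = 121

121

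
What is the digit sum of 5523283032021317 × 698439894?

111

5523283032021317 × 698439894 = 3857681215416967251220398
Sum of its 25 digits: 111.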